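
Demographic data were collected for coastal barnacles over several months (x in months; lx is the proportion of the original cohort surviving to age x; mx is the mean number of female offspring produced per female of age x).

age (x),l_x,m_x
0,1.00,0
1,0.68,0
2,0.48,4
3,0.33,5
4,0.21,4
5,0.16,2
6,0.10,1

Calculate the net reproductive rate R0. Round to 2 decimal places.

4.83

lx·mx by age: 0, 0, 1.92, 1.65, 0.84, 0.32, 0.1
R0 = Σ lx·mx = 4.83 → 4.83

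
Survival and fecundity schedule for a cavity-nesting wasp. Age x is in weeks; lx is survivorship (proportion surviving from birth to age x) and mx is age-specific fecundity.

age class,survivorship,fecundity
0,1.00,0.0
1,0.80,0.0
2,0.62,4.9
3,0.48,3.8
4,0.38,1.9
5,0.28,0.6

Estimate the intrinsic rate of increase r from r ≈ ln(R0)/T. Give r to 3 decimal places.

0.659

R0 = Σ lx·mx = 0 + 0 + 3.038 + 1.824 + 0.722 + 0.168 = 5.752
Σ x·lx·mx = 15.276; T = 15.276/5.752 = 2.65577…
r ≈ ln(R0)/T = ln(5.752)/2.65577… = 0.65877… → 0.659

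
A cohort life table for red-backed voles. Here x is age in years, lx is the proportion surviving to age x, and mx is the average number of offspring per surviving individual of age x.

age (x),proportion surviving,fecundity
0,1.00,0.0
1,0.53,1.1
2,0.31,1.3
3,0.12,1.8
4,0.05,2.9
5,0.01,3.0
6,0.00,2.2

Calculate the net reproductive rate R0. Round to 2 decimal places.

lx·mx by age: 0, 0.583, 0.403, 0.216, 0.145, 0.03, 0
R0 = Σ lx·mx = 1.377 → 1.38

1.38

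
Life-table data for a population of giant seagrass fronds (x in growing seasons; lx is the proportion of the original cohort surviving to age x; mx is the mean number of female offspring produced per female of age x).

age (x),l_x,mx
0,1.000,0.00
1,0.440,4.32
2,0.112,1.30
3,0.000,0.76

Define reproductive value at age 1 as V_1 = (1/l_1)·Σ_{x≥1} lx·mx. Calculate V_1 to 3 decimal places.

lx·mx for x ≥ 1: 1.9008, 0.1456, 0 → sum = 2.0464
V_1 = 2.0464 / l_1 = 2.0464 / 0.44 = 4.650909… → 4.651

4.651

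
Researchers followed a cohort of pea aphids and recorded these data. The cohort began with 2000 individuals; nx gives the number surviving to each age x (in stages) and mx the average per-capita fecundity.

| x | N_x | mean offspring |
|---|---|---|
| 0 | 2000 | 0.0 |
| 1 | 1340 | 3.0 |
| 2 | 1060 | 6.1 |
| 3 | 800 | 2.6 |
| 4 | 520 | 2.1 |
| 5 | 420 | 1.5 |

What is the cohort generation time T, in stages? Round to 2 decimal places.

2.15

lx = nx/n0 = nx/2000: 1, 0.67, 0.53, 0.4, 0.26, 0.21
lx·mx: 0, 2.01, 3.233, 1.04, 0.546, 0.315 → R0 = 7.144
x·lx·mx: 0, 2.01, 6.466, 3.12, 2.184, 1.575 → Σ = 15.355
T = 15.355 / 7.144 = 2.149356… → 2.15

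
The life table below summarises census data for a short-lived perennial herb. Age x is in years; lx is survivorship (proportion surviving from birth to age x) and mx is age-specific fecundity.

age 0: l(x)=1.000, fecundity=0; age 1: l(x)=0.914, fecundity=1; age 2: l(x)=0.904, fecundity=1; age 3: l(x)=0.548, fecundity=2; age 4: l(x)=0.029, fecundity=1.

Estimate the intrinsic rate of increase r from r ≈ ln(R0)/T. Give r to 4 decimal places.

R0 = Σ lx·mx = 0 + 0.914 + 0.904 + 1.096 + 0.029 = 2.943
Σ x·lx·mx = 6.126; T = 6.126/2.943 = 2.08155…
r ≈ ln(R0)/T = ln(2.943)/2.08155… = 0.51857… → 0.5186

0.5186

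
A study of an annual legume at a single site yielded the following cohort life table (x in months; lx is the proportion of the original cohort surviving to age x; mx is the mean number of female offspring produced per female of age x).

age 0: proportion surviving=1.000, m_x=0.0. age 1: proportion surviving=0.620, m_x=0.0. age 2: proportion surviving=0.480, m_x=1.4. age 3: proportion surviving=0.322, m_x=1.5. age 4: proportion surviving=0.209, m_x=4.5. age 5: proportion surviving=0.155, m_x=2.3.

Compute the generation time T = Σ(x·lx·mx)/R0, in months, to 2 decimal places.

3.40

lx·mx: 0, 0, 0.672, 0.483, 0.9405, 0.3565 → R0 = 2.452
x·lx·mx: 0, 0, 1.344, 1.449, 3.762, 1.7825 → Σ = 8.3375
T = 8.3375 / 2.452 = 3.400285… → 3.40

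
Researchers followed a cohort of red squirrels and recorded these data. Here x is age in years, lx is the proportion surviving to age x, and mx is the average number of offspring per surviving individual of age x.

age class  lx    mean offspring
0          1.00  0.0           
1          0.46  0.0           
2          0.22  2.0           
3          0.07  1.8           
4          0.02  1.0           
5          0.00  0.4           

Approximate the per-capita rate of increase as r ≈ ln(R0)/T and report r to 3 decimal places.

-0.234

R0 = Σ lx·mx = 0 + 0 + 0.44 + 0.126 + 0.02 + 0 = 0.586
Σ x·lx·mx = 1.338; T = 1.338/0.586 = 2.28328…
r ≈ ln(R0)/T = ln(0.586)/2.28328… = -0.23407… → -0.234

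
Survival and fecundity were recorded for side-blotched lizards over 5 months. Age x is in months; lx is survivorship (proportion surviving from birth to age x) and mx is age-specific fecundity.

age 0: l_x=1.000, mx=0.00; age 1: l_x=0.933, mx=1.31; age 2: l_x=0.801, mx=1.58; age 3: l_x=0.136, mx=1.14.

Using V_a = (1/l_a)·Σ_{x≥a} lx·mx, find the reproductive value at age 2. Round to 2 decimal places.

lx·mx for x ≥ 2: 1.26558, 0.15504 → sum = 1.42062
V_2 = 1.42062 / l_2 = 1.42062 / 0.801 = 1.773558… → 1.77

1.77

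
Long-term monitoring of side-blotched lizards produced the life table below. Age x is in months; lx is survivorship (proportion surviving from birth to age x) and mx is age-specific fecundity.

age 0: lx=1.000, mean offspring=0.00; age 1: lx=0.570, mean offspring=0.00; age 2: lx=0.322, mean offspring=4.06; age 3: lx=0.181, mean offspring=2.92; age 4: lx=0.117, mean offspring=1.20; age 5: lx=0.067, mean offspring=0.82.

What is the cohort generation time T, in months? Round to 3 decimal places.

lx·mx: 0, 0, 1.30732, 0.52852, 0.1404, 0.05494 → R0 = 2.03118
x·lx·mx: 0, 0, 2.61464, 1.58556, 0.5616, 0.2747 → Σ = 5.0365
T = 5.0365 / 2.03118 = 2.479593… → 2.480

2.480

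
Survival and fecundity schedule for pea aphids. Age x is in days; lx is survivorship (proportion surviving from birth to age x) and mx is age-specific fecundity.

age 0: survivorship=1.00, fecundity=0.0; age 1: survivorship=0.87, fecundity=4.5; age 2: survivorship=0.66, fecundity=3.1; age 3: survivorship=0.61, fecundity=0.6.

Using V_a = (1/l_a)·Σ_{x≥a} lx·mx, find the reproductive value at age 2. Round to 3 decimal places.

3.655

lx·mx for x ≥ 2: 2.046, 0.366 → sum = 2.412
V_2 = 2.412 / l_2 = 2.412 / 0.66 = 3.654545… → 3.655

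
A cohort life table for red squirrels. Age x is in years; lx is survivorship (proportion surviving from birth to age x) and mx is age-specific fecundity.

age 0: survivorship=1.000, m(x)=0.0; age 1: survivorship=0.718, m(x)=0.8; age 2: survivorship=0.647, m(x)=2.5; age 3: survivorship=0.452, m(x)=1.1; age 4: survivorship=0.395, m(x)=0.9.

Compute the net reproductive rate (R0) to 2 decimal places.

3.04

lx·mx by age: 0, 0.5744, 1.6175, 0.4972, 0.3555
R0 = Σ lx·mx = 3.0446 → 3.04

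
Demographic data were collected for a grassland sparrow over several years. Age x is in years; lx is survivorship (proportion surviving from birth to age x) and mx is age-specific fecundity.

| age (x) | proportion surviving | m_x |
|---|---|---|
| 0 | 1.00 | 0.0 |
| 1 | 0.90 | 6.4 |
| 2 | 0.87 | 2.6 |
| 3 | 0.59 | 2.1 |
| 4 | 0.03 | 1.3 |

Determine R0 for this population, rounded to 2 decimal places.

9.30

lx·mx by age: 0, 5.76, 2.262, 1.239, 0.039
R0 = Σ lx·mx = 9.3 → 9.30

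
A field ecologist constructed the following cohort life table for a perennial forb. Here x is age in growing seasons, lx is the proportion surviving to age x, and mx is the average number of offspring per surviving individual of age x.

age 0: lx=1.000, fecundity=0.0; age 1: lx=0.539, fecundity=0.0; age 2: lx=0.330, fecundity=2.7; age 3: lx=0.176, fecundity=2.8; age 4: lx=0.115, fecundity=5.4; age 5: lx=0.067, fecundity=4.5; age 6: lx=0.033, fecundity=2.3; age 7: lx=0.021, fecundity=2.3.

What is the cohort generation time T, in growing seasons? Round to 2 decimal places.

3.31

lx·mx: 0, 0, 0.891, 0.4928, 0.621, 0.3015, 0.0759, 0.0483 → R0 = 2.4305
x·lx·mx: 0, 0, 1.782, 1.4784, 2.484, 1.5075, 0.4554, 0.3381 → Σ = 8.0454
T = 8.0454 / 2.4305 = 3.310183… → 3.31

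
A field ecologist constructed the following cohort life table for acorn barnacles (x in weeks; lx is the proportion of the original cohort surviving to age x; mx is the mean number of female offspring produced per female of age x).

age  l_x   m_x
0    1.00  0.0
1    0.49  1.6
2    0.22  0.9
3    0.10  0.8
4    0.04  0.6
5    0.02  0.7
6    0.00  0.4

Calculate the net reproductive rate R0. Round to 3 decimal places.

1.100

lx·mx by age: 0, 0.784, 0.198, 0.08, 0.024, 0.014, 0
R0 = Σ lx·mx = 1.1 → 1.100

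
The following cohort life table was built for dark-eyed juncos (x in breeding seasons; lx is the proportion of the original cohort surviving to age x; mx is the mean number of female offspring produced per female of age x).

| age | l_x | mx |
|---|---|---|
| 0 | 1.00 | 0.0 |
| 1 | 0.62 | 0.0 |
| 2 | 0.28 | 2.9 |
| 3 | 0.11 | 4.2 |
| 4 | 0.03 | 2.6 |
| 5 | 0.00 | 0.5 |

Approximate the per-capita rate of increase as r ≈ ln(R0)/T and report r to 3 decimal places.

R0 = Σ lx·mx = 0 + 0 + 0.812 + 0.462 + 0.078 + 0 = 1.352
Σ x·lx·mx = 3.322; T = 3.322/1.352 = 2.4571…
r ≈ ln(R0)/T = ln(1.352)/2.4571… = 0.12274… → 0.123

0.123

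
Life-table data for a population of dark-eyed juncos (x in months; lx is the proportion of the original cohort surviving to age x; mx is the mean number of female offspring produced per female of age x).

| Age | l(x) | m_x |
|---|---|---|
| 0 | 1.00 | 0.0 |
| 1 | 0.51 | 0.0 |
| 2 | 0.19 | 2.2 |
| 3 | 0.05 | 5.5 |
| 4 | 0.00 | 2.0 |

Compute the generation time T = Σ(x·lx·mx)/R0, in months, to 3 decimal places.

lx·mx: 0, 0, 0.418, 0.275, 0 → R0 = 0.693
x·lx·mx: 0, 0, 0.836, 0.825, 0 → Σ = 1.661
T = 1.661 / 0.693 = 2.396825… → 2.397

2.397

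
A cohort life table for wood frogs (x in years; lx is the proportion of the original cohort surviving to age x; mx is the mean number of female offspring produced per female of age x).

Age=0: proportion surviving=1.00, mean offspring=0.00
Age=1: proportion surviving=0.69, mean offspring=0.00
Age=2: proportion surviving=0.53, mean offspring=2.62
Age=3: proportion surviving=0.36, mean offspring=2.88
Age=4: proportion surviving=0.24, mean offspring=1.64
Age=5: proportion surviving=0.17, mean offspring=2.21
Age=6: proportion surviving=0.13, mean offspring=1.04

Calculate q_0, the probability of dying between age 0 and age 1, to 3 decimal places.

q_0 = (l_0 − l_1) / l_0 = (1 − 0.69) / 1
     = 0.31 / 1 = 0.31 → 0.310

0.310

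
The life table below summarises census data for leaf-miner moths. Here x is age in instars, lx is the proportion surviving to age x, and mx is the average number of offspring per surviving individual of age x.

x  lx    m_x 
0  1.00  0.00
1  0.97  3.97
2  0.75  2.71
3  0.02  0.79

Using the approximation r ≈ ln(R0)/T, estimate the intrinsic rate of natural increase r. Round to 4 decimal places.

1.3148

R0 = Σ lx·mx = 0 + 3.8509 + 2.0325 + 0.0158 = 5.8992
Σ x·lx·mx = 7.9633; T = 7.9633/5.8992 = 1.34989…
r ≈ ln(R0)/T = ln(5.8992)/1.34989… = 1.314781… → 1.3148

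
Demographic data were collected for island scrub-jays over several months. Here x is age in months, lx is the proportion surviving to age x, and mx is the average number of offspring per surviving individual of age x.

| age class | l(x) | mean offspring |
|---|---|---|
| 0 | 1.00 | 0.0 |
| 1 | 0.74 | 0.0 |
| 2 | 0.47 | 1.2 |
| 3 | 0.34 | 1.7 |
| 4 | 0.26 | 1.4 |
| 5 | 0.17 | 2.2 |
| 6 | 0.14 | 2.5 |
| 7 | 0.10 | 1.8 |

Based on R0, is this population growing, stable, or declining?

growing

R0 = Σ lx·mx = 0 + 0 + 0.564 + 0.578 + 0.364 + 0.374 + 0.35 + 0.18 = 2.41
R0 > 1, so the population is growing.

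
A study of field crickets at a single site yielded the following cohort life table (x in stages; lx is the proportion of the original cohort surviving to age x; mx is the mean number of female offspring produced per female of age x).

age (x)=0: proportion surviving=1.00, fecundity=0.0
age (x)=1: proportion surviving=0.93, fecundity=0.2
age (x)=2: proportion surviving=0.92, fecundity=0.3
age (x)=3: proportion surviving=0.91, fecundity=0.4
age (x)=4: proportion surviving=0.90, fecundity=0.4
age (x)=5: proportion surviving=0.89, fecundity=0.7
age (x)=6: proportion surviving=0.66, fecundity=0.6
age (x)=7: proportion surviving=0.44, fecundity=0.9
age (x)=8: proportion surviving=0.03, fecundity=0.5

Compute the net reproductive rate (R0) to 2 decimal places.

lx·mx by age: 0, 0.186, 0.276, 0.364, 0.36, 0.623, 0.396, 0.396, 0.015
R0 = Σ lx·mx = 2.616 → 2.62

2.62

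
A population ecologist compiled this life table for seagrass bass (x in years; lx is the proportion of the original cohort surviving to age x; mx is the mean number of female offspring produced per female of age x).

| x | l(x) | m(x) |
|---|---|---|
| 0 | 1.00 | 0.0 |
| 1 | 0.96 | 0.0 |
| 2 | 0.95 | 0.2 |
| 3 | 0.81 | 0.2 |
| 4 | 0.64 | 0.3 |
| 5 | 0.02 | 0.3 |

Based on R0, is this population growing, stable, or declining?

declining

R0 = Σ lx·mx = 0 + 0 + 0.19 + 0.162 + 0.192 + 0.006 = 0.55
R0 < 1, so the population is declining.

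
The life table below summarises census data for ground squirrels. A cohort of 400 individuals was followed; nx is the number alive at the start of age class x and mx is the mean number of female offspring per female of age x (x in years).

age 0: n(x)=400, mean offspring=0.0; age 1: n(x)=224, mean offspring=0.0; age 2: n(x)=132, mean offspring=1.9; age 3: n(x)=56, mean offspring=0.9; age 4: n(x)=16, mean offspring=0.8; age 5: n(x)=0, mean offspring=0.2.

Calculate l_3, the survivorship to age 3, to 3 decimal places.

0.140

l_3 = n_3/n_0 = 56/400 = 0.14 → 0.140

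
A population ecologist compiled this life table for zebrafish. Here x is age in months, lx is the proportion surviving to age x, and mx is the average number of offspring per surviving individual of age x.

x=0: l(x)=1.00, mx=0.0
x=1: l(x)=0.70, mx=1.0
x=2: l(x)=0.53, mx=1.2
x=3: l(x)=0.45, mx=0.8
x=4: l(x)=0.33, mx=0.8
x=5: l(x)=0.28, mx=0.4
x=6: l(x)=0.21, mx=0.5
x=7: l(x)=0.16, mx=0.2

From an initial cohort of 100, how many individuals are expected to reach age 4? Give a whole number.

Expected survivors = N0 · l_4 = 100 × 0.33 = 33 → 33

33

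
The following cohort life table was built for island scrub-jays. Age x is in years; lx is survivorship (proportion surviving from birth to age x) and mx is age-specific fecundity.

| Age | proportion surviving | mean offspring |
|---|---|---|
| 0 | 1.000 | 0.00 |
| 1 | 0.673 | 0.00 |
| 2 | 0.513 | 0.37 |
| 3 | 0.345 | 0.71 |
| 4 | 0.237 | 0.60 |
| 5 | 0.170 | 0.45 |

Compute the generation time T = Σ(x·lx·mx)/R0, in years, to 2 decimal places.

3.16

lx·mx: 0, 0, 0.18981, 0.24495, 0.1422, 0.0765 → R0 = 0.65346
x·lx·mx: 0, 0, 0.37962, 0.73485, 0.5688, 0.3825 → Σ = 2.06577
T = 2.06577 / 0.65346 = 3.16128… → 3.16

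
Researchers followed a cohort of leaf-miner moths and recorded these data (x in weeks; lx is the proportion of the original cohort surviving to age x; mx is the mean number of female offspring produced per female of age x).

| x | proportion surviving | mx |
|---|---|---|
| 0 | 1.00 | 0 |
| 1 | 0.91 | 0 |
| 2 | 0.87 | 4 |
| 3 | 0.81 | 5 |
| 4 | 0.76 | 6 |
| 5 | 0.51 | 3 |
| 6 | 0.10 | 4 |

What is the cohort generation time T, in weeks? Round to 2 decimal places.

lx·mx: 0, 0, 3.48, 4.05, 4.56, 1.53, 0.4 → R0 = 14.02
x·lx·mx: 0, 0, 6.96, 12.15, 18.24, 7.65, 2.4 → Σ = 47.4
T = 47.4 / 14.02 = 3.380884… → 3.38

3.38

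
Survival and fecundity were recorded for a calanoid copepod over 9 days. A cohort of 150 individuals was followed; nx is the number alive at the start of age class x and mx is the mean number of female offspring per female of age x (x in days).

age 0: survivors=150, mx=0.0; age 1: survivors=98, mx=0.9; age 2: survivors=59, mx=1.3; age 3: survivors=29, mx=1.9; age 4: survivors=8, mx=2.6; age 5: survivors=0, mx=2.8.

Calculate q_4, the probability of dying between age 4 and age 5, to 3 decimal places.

1.000

lx = nx/n0 = nx/150: 1, 0.65333…, 0.39333…, 0.19333…, 0.05333…, 0
q_4 = (l_4 − l_5) / l_4 = (0.053333… − 0) / 0.053333…
     = 0.053333… / 0.053333… = 1 → 1.000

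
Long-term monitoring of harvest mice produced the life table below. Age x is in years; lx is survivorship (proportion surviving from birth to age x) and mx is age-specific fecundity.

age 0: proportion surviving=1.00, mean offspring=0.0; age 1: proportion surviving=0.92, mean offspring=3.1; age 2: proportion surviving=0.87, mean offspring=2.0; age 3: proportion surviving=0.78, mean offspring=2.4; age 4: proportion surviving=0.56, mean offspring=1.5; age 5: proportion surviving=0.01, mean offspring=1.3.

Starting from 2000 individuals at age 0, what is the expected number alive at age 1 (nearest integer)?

Expected survivors = N0 · l_1 = 2000 × 0.92 = 1840 → 1840

1840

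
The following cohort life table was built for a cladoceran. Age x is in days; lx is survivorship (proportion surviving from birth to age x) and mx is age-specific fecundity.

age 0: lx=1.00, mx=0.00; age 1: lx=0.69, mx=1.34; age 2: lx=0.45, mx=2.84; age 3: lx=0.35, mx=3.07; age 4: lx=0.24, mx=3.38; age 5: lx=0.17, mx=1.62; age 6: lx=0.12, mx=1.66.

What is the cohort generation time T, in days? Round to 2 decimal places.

lx·mx: 0, 0.9246, 1.278, 1.0745, 0.8112, 0.2754, 0.1992 → R0 = 4.5629
x·lx·mx: 0, 0.9246, 2.556, 3.2235, 3.2448, 1.377, 1.1952 → Σ = 12.5211
T = 12.5211 / 4.5629 = 2.74411… → 2.74

2.74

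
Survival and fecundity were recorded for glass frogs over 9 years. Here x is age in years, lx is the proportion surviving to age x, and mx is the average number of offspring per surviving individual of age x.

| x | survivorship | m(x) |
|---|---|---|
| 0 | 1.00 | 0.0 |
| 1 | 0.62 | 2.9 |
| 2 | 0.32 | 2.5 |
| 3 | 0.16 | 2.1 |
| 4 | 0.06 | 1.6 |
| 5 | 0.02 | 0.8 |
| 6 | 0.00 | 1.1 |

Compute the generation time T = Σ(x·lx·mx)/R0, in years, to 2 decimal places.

lx·mx: 0, 1.798, 0.8, 0.336, 0.096, 0.016, 0 → R0 = 3.046
x·lx·mx: 0, 1.798, 1.6, 1.008, 0.384, 0.08, 0 → Σ = 4.87
T = 4.87 / 3.046 = 1.598818… → 1.60

1.60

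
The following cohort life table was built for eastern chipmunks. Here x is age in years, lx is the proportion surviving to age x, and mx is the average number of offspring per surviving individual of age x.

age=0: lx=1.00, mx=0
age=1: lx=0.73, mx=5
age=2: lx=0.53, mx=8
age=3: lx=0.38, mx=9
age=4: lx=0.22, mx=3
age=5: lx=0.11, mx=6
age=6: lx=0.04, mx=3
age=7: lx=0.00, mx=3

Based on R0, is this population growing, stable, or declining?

growing

R0 = Σ lx·mx = 0 + 3.65 + 4.24 + 3.42 + 0.66 + 0.66 + 0.12 + 0 = 12.75
R0 > 1, so the population is growing.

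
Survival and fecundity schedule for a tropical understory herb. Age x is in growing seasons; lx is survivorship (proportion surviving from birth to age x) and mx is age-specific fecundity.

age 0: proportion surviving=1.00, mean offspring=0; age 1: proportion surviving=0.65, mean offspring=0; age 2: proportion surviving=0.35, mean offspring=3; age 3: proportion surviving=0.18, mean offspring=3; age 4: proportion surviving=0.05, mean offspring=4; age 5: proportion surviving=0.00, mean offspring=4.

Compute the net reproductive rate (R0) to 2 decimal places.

lx·mx by age: 0, 0, 1.05, 0.54, 0.2, 0
R0 = Σ lx·mx = 1.79 → 1.79

1.79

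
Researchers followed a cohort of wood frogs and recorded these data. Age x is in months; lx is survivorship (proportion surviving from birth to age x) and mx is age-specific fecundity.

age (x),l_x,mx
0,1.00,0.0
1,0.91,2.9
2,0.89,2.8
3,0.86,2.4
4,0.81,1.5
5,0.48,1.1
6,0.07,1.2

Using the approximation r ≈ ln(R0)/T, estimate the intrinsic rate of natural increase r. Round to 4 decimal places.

R0 = Σ lx·mx = 0 + 2.639 + 2.492 + 2.064 + 1.215 + 0.528 + 0.084 = 9.022
Σ x·lx·mx = 21.819; T = 21.819/9.022 = 2.41842…
r ≈ ln(R0)/T = ln(9.022)/2.41842… = 0.909546… → 0.9095

0.9095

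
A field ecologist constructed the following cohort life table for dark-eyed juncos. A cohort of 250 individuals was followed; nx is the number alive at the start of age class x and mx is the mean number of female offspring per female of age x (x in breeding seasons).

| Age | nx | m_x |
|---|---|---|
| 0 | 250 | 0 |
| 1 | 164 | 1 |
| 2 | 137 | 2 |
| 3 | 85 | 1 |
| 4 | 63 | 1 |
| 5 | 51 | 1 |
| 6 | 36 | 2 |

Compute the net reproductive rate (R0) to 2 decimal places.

lx = nx/n0 = nx/250: 1, 0.656, 0.548, 0.34, 0.252, 0.204, 0.144
lx·mx by age: 0, 0.656, 1.096, 0.34, 0.252, 0.204, 0.288
R0 = Σ lx·mx = 2.836 → 2.84

2.84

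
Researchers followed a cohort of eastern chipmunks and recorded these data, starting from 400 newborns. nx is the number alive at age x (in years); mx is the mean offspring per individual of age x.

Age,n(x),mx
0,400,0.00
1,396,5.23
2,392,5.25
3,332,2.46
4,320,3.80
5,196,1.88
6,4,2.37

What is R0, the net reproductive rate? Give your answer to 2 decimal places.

16.35

lx = nx/n0 = nx/400: 1, 0.99, 0.98, 0.83, 0.8, 0.49, 0.01
lx·mx by age: 0, 5.1777, 5.145, 2.0418, 3.04, 0.9212, 0.0237
R0 = Σ lx·mx = 16.3494 → 16.35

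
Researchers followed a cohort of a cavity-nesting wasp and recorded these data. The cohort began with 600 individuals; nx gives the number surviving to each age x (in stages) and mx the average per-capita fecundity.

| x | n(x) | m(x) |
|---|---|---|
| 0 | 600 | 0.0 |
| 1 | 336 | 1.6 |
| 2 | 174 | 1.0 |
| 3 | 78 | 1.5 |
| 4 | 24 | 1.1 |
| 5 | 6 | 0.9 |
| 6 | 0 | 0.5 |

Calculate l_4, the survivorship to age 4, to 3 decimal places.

0.040

l_4 = n_4/n_0 = 24/600 = 0.04 → 0.040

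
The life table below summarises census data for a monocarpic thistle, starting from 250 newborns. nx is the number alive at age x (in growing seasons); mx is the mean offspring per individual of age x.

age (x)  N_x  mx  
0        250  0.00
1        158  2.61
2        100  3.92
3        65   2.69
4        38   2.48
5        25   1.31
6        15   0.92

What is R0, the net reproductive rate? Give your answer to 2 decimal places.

4.48

lx = nx/n0 = nx/250: 1, 0.632, 0.4, 0.26, 0.152, 0.1, 0.06
lx·mx by age: 0, 1.64952, 1.568, 0.6994, 0.37696, 0.131, 0.0552
R0 = Σ lx·mx = 4.48008 → 4.48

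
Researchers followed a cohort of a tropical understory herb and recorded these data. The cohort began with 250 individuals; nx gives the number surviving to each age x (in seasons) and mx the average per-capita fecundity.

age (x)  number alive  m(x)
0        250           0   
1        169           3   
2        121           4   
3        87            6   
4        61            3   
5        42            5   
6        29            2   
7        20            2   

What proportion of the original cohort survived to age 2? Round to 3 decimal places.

l_2 = n_2/n_0 = 121/250 = 0.484 → 0.484

0.484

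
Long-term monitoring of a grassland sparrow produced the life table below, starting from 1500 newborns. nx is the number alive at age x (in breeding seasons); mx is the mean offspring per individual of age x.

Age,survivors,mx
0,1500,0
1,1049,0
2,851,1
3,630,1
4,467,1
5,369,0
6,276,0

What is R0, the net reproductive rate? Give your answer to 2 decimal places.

1.30

lx = nx/n0 = nx/1500: 1, 0.69933…, 0.56733…, 0.42, 0.31133…, 0.246, 0.184
lx·mx by age: 0, 0, 0.567333…, 0.42, 0.311333…, 0, 0
R0 = Σ lx·mx = 1.298667… → 1.30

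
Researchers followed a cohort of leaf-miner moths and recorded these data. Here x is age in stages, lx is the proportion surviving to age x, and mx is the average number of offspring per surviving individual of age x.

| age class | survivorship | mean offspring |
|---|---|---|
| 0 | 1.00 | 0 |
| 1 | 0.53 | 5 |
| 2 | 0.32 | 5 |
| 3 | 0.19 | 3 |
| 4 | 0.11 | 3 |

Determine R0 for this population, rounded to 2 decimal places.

5.15

lx·mx by age: 0, 2.65, 1.6, 0.57, 0.33
R0 = Σ lx·mx = 5.15 → 5.15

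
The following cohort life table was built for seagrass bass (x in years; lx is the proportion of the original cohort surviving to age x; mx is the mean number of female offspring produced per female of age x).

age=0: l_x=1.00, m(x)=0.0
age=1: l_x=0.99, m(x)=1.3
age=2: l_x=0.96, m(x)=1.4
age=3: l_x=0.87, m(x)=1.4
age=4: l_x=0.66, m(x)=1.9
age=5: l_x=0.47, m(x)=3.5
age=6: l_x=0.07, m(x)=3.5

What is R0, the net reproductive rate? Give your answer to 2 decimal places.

lx·mx by age: 0, 1.287, 1.344, 1.218, 1.254, 1.645, 0.245
R0 = Σ lx·mx = 6.993 → 6.99

6.99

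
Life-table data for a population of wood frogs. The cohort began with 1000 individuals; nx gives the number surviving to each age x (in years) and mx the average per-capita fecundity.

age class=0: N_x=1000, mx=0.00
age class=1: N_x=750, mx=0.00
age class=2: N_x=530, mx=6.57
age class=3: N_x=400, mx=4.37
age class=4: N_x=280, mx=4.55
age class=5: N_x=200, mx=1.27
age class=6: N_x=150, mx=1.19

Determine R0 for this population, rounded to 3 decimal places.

lx = nx/n0 = nx/1000: 1, 0.75, 0.53, 0.4, 0.28, 0.2, 0.15
lx·mx by age: 0, 0, 3.4821, 1.748, 1.274, 0.254, 0.1785
R0 = Σ lx·mx = 6.9366 → 6.937

6.937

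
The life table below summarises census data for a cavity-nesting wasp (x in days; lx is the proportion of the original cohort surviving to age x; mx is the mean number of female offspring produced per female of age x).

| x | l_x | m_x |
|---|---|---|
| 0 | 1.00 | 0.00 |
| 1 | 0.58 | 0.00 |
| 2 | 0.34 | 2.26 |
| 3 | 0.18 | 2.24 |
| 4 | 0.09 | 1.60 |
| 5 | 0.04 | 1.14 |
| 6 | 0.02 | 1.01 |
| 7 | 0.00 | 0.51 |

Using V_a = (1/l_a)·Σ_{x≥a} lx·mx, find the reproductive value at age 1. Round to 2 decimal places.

lx·mx for x ≥ 1: 0, 0.7684, 0.4032, 0.144, 0.0456, 0.0202, 0 → sum = 1.3814
V_1 = 1.3814 / l_1 = 1.3814 / 0.58 = 2.381724… → 2.38

2.38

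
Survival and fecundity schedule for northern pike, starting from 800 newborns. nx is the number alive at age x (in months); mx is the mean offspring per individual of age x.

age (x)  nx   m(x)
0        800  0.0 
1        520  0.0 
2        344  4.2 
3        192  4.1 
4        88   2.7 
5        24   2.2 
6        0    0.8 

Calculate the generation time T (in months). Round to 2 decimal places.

lx = nx/n0 = nx/800: 1, 0.65, 0.43, 0.24, 0.11, 0.03, 0
lx·mx: 0, 0, 1.806, 0.984, 0.297, 0.066, 0 → R0 = 3.153
x·lx·mx: 0, 0, 3.612, 2.952, 1.188, 0.33, 0 → Σ = 8.082
T = 8.082 / 3.153 = 2.563273… → 2.56

2.56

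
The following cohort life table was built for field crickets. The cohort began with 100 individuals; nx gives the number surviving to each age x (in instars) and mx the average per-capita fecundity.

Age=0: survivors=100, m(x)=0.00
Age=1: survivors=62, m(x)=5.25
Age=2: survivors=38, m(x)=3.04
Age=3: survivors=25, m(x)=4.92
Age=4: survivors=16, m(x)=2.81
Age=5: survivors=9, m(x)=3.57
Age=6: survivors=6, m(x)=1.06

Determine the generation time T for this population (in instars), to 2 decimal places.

lx = nx/n0 = nx/100: 1, 0.62, 0.38, 0.25, 0.16, 0.09, 0.06
lx·mx: 0, 3.255, 1.1552, 1.23, 0.4496, 0.3213, 0.0636 → R0 = 6.4747
x·lx·mx: 0, 3.255, 2.3104, 3.69, 1.7984, 1.6065, 0.3816 → Σ = 13.0419
T = 13.0419 / 6.4747 = 2.014286… → 2.01

2.01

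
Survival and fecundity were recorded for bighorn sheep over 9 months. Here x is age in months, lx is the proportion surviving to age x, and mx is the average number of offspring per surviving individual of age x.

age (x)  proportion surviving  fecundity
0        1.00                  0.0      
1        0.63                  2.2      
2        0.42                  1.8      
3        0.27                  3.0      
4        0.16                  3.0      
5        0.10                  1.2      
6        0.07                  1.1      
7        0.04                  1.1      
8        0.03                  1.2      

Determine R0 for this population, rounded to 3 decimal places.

3.709

lx·mx by age: 0, 1.386, 0.756, 0.81, 0.48, 0.12, 0.077, 0.044, 0.036
R0 = Σ lx·mx = 3.709 → 3.709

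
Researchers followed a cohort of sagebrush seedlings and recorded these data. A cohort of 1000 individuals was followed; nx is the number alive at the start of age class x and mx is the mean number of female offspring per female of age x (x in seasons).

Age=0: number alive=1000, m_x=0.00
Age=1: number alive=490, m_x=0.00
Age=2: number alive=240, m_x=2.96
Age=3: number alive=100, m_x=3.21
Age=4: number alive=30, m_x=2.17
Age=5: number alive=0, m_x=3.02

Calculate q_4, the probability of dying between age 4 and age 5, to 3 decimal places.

1.000

lx = nx/n0 = nx/1000: 1, 0.49, 0.24, 0.1, 0.03, 0
q_4 = (l_4 − l_5) / l_4 = (0.03 − 0) / 0.03
     = 0.03 / 0.03 = 1 → 1.000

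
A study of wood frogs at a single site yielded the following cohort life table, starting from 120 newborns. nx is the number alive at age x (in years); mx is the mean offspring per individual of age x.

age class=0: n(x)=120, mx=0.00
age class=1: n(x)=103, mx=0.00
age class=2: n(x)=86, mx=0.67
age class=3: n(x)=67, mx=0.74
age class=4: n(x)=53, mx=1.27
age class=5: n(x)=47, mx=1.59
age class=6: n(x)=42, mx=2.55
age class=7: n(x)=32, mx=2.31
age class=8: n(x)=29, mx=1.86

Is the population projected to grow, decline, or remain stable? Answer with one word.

growing

lx = nx/n0 = nx/120: 1, 0.85833…, 0.71667…, 0.55833…, 0.44167…, 0.39167…, 0.35, 0.26667…, 0.24167…
R0 = Σ lx·mx = 0 + 0 + 0.480167… + 0.413167… + 0.560917… + 0.62275… + 0.8925 + 0.616… + 0.4495… = 4.035…
R0 > 1, so the population is growing.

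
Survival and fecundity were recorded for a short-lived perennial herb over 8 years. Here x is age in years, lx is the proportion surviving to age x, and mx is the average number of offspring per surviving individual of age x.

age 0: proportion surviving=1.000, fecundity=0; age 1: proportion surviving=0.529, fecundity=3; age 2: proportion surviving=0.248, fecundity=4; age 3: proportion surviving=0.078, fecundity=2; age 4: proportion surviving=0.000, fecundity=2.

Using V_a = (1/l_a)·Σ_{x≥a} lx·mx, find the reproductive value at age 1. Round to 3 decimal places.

lx·mx for x ≥ 1: 1.587, 0.992, 0.156, 0 → sum = 2.735
V_1 = 2.735 / l_1 = 2.735 / 0.529 = 5.170132… → 5.170

5.170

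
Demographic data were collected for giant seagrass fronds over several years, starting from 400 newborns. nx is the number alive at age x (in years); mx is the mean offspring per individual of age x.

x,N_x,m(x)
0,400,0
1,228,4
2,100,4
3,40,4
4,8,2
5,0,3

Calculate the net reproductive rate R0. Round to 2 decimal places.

lx = nx/n0 = nx/400: 1, 0.57, 0.25, 0.1, 0.02, 0
lx·mx by age: 0, 2.28, 1, 0.4, 0.04, 0
R0 = Σ lx·mx = 3.72 → 3.72

3.72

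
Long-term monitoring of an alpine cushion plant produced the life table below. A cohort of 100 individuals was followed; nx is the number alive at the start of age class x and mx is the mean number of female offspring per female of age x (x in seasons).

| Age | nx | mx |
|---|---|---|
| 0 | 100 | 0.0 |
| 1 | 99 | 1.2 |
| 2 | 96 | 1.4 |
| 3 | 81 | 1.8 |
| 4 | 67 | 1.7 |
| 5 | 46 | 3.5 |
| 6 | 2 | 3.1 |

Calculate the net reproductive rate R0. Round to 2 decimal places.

6.80

lx = nx/n0 = nx/100: 1, 0.99, 0.96, 0.81, 0.67, 0.46, 0.02
lx·mx by age: 0, 1.188, 1.344, 1.458, 1.139, 1.61, 0.062
R0 = Σ lx·mx = 6.801 → 6.80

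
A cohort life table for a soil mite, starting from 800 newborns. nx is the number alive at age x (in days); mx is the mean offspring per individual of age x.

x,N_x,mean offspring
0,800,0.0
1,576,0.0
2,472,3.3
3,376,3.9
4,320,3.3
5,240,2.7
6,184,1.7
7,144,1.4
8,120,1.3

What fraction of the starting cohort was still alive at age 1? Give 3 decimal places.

l_1 = n_1/n_0 = 576/800 = 0.72 → 0.720

0.720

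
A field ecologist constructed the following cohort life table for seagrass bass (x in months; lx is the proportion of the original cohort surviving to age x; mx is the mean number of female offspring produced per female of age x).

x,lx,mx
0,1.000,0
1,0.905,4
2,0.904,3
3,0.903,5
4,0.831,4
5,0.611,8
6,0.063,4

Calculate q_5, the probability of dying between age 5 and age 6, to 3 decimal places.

0.897

q_5 = (l_5 − l_6) / l_5 = (0.611 − 0.063) / 0.611
     = 0.548 / 0.611 = 0.89689… → 0.897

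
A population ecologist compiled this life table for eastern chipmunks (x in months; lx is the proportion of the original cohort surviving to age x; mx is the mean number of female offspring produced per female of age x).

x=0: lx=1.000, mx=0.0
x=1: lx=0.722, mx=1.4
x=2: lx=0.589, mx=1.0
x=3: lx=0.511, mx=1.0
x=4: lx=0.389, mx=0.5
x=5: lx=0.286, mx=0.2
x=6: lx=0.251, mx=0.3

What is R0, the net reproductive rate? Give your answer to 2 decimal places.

lx·mx by age: 0, 1.0108, 0.589, 0.511, 0.1945, 0.0572, 0.0753
R0 = Σ lx·mx = 2.4378 → 2.44

2.44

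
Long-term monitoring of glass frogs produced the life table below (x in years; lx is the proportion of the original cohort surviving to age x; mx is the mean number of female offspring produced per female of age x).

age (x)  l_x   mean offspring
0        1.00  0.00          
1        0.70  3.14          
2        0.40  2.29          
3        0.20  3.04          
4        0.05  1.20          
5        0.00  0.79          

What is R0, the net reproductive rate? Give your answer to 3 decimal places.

3.782

lx·mx by age: 0, 2.198, 0.916, 0.608, 0.06, 0
R0 = Σ lx·mx = 3.782 → 3.782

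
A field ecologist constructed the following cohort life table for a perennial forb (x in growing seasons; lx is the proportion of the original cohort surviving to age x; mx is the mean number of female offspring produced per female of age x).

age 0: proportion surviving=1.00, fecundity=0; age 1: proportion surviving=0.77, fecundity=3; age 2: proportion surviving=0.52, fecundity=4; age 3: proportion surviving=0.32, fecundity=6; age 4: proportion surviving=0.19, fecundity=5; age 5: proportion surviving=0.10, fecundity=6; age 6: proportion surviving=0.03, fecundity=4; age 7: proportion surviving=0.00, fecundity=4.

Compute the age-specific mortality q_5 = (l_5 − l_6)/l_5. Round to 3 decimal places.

0.700

q_5 = (l_5 − l_6) / l_5 = (0.1 − 0.03) / 0.1
     = 0.07 / 0.1 = 0.7 → 0.700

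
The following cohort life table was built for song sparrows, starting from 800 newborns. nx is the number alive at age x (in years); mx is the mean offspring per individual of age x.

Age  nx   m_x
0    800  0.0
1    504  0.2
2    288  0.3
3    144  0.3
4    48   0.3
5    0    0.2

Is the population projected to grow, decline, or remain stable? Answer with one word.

lx = nx/n0 = nx/800: 1, 0.63, 0.36, 0.18, 0.06, 0
R0 = Σ lx·mx = 0 + 0.126 + 0.108 + 0.054 + 0.018 + 0 = 0.306
R0 < 1, so the population is declining.

declining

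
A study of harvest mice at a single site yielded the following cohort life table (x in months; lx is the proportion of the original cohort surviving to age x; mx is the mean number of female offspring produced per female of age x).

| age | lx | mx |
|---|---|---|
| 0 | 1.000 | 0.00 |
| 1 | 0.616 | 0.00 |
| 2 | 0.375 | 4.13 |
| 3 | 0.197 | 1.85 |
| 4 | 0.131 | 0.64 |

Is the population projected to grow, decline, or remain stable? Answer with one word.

growing

R0 = Σ lx·mx = 0 + 0 + 1.54875 + 0.36445 + 0.08384 = 1.99704
R0 > 1, so the population is growing.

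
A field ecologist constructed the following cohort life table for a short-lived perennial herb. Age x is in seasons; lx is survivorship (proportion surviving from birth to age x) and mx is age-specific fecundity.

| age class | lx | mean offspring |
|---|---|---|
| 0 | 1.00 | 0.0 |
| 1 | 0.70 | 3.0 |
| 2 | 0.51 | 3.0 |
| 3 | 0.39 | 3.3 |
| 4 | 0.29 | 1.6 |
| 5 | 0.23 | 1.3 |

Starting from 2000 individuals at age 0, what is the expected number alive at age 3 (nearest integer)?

780

Expected survivors = N0 · l_3 = 2000 × 0.39 = 780 → 780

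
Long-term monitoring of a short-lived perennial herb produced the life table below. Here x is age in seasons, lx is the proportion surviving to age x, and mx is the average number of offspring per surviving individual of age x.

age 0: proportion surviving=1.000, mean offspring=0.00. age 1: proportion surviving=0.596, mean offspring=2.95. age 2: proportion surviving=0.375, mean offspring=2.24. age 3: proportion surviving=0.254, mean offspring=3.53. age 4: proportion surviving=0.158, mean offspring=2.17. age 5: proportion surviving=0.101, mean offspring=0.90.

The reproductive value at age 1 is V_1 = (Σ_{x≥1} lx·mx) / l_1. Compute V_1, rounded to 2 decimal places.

lx·mx for x ≥ 1: 1.7582, 0.84, 0.89662, 0.34286, 0.0909 → sum = 3.92858
V_1 = 3.92858 / l_1 = 3.92858 / 0.596 = 6.591577… → 6.59

6.59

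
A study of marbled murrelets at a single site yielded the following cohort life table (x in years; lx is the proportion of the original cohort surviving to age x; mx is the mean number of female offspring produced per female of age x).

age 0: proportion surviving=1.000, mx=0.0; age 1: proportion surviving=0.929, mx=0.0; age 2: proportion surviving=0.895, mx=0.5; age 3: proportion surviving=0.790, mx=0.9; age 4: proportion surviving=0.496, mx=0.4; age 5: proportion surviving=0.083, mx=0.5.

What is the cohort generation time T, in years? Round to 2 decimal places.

lx·mx: 0, 0, 0.4475, 0.711, 0.1984, 0.0415 → R0 = 1.3984
x·lx·mx: 0, 0, 0.895, 2.133, 0.7936, 0.2075 → Σ = 4.0291
T = 4.0291 / 1.3984 = 2.881221… → 2.88

2.88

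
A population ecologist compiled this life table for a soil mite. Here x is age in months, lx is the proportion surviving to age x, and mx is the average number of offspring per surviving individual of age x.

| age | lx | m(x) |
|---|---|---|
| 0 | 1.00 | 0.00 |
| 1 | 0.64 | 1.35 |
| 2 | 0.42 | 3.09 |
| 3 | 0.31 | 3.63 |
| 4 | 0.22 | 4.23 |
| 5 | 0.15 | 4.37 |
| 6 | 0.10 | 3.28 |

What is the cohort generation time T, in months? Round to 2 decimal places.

lx·mx: 0, 0.864, 1.2978, 1.1253, 0.9306, 0.6555, 0.328 → R0 = 5.2012
x·lx·mx: 0, 0.864, 2.5956, 3.3759, 3.7224, 3.2775, 1.968 → Σ = 15.8034
T = 15.8034 / 5.2012 = 3.038414… → 3.04

3.04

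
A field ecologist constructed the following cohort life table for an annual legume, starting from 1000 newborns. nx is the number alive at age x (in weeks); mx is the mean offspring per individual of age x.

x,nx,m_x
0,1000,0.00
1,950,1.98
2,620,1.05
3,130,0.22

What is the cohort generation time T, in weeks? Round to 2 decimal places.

1.28

lx = nx/n0 = nx/1000: 1, 0.95, 0.62, 0.13
lx·mx: 0, 1.881, 0.651, 0.0286 → R0 = 2.5606
x·lx·mx: 0, 1.881, 1.302, 0.0858 → Σ = 3.2688
T = 3.2688 / 2.5606 = 1.276576… → 1.28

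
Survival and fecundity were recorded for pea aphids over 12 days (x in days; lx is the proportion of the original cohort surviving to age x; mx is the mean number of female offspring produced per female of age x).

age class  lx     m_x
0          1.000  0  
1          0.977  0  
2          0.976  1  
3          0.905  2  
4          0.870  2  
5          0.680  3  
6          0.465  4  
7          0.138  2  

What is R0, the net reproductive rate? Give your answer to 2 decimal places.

8.70

lx·mx by age: 0, 0, 0.976, 1.81, 1.74, 2.04, 1.86, 0.276
R0 = Σ lx·mx = 8.702 → 8.70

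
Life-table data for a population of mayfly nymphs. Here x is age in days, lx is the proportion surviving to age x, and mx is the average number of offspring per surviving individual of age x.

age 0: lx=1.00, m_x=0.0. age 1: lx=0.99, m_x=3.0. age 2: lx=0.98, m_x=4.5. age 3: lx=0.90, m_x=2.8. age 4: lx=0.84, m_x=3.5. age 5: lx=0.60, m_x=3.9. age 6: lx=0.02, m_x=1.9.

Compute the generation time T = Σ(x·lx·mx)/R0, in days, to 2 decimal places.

lx·mx: 0, 2.97, 4.41, 2.52, 2.94, 2.34, 0.038 → R0 = 15.218
x·lx·mx: 0, 2.97, 8.82, 7.56, 11.76, 11.7, 0.228 → Σ = 43.038
T = 43.038 / 15.218 = 2.828098… → 2.83

2.83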